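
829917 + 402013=1231930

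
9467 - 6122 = 3345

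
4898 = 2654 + 2244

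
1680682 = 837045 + 843637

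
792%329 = 134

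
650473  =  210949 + 439524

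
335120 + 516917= 852037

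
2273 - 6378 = - 4105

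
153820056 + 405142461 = 558962517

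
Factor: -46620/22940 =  - 3^2*7^1 * 31^( - 1) = - 63/31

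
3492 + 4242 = 7734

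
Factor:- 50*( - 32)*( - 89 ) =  - 142400 = -2^6  *  5^2  *89^1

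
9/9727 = 9/9727 = 0.00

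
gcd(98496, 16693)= 1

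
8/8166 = 4/4083  =  0.00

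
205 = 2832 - 2627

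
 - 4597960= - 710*6476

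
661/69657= 661/69657 = 0.01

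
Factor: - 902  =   - 2^1*11^1*41^1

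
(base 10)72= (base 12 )60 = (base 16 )48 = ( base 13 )57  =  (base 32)28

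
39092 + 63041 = 102133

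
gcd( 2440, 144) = 8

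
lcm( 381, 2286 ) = 2286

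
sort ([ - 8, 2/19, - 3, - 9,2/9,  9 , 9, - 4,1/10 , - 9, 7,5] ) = [ - 9,  -  9, - 8 , - 4, - 3,  1/10, 2/19,2/9,5, 7, 9, 9]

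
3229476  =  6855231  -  3625755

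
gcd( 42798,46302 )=6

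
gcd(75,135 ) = 15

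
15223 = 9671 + 5552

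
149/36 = 149/36  =  4.14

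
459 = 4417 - 3958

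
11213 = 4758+6455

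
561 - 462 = 99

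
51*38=1938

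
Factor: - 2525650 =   -  2^1*5^2*50513^1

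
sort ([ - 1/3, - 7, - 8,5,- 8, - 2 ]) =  [ -8,  -  8, - 7, - 2,  -  1/3, 5] 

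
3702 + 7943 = 11645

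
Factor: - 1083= - 3^1*19^2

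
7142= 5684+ 1458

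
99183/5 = 99183/5  =  19836.60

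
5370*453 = 2432610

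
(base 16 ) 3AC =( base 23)1hk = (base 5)12230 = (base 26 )1A4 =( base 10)940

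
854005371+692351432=1546356803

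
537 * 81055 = 43526535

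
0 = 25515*0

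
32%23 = 9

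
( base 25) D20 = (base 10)8175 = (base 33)7GO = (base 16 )1fef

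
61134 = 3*20378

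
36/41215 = 36/41215   =  0.00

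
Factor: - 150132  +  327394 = 2^1*263^1*337^1 = 177262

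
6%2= 0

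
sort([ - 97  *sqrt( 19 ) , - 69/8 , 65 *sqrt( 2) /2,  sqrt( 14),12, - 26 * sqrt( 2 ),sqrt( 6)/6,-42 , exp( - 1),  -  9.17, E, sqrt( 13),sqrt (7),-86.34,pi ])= [-97*sqrt(19 ),-86.34,  -  42,- 26*sqrt( 2),-9.17,-69/8,exp(-1),sqrt( 6)/6,  sqrt(7), E , pi,sqrt(13) , sqrt( 14 ),12,65*sqrt( 2 ) /2 ] 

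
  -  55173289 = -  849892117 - -794718828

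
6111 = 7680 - 1569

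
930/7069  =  930/7069 = 0.13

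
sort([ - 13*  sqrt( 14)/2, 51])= [ -13 * sqrt(14)/2 , 51 ] 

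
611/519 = 1+92/519 = 1.18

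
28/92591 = 28/92591 = 0.00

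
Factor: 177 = 3^1*59^1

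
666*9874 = 6576084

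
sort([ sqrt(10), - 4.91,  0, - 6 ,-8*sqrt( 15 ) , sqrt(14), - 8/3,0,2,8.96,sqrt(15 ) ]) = [-8*sqrt(15),-6,-4.91, - 8/3,  0,0, 2, sqrt( 10 ),sqrt( 14),sqrt (15 ),  8.96]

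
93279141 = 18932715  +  74346426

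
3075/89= 34+49/89 = 34.55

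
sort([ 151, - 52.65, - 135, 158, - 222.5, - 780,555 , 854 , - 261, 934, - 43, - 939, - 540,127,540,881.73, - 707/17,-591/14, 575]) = [ - 939, - 780, - 540, -261, - 222.5 , - 135, - 52.65, - 43, - 591/14, - 707/17, 127, 151, 158, 540,555,575, 854,881.73,934 ]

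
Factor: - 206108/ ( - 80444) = 13^( - 2)*433^1 = 433/169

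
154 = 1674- 1520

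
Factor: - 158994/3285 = - 2^1*5^ ( - 1)*11^2 = - 242/5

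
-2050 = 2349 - 4399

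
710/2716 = 355/1358 = 0.26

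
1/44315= 1/44315 = 0.00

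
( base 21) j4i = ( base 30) 9cl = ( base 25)de6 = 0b10000100100001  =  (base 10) 8481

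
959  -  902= 57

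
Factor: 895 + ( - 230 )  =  665 = 5^1*7^1*19^1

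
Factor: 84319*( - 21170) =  - 2^1*5^1*29^1*73^1*84319^1 = - 1785033230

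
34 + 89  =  123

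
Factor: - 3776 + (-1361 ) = -5137 = -  11^1 * 467^1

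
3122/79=3122/79 = 39.52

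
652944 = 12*54412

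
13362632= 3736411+9626221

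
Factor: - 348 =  - 2^2*3^1*29^1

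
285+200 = 485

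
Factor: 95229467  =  95229467^1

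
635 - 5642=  - 5007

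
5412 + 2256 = 7668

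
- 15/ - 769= 15/769= 0.02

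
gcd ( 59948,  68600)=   28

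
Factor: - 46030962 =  -2^1*3^1*97^1*139^1*569^1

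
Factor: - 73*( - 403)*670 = 19710730 = 2^1 *5^1*13^1*31^1 * 67^1*73^1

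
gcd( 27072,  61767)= 9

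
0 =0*381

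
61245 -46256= 14989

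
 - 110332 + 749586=639254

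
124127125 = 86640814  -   - 37486311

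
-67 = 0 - 67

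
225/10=45/2 = 22.50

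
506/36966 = 253/18483 = 0.01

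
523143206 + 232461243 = 755604449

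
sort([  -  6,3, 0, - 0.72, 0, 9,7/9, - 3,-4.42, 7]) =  [ - 6, - 4.42,-3, - 0.72, 0 , 0,7/9,3,7 , 9]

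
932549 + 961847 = 1894396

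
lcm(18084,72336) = 72336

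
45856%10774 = 2760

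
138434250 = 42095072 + 96339178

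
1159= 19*61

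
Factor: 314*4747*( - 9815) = -14629826770 = -2^1*5^1*13^1*47^1*101^1 *151^1*157^1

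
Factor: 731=17^1*43^1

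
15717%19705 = 15717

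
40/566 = 20/283=0.07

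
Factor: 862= 2^1*431^1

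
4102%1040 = 982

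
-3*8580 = -25740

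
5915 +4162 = 10077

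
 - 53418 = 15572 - 68990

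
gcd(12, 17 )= 1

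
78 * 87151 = 6797778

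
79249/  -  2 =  - 79249/2 = - 39624.50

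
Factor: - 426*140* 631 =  - 2^3*3^1*5^1*7^1*71^1*631^1 = -37632840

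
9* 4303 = 38727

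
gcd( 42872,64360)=8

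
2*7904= 15808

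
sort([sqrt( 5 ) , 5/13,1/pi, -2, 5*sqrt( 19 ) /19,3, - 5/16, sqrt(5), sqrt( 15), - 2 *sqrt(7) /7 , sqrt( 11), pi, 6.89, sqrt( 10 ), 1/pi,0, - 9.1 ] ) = [ - 9.1,-2, - 2*sqrt( 7)/7,-5/16,  0, 1/pi,1/pi, 5/13 , 5*sqrt(19) /19, sqrt( 5), sqrt( 5) , 3, pi, sqrt(10 ), sqrt( 11 ), sqrt( 15), 6.89]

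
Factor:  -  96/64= - 2^( - 1 )*3^1 = - 3/2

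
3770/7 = 3770/7 = 538.57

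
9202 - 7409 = 1793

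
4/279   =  4/279= 0.01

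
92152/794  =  46076/397 =116.06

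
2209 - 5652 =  - 3443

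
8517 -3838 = 4679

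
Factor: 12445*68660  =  2^2*5^2*19^1*131^1*3433^1 = 854473700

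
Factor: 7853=7853^1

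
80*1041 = 83280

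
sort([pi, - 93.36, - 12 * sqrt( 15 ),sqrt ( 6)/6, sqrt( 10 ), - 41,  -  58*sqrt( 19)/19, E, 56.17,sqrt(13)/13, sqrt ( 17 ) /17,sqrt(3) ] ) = [ - 93.36,  -  12*sqrt ( 15), - 41, - 58*sqrt(19) /19, sqrt( 17 )/17, sqrt( 13)/13 , sqrt(6) /6, sqrt( 3 ), E,pi, sqrt( 10 ),56.17] 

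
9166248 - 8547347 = 618901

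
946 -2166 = -1220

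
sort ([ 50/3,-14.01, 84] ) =[ - 14.01,50/3, 84] 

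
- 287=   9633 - 9920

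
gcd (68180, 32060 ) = 140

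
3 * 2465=7395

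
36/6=6 = 6.00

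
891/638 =1 + 23/58 = 1.40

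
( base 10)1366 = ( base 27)1NG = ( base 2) 10101010110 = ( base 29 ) 1i3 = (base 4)111112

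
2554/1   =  2554 = 2554.00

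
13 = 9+4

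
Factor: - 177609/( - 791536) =2^( - 4)*3^1 *61^( - 1)*73^1  =  219/976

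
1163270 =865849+297421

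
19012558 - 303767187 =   -  284754629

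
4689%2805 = 1884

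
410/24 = 17  +  1/12 = 17.08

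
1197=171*7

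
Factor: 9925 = 5^2*397^1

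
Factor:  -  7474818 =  -2^1 * 3^1*13^1 * 61^1*1571^1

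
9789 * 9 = 88101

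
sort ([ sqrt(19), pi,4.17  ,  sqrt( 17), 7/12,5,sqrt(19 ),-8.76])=[-8.76, 7/12, pi, sqrt(17), 4.17 , sqrt( 19),sqrt( 19), 5]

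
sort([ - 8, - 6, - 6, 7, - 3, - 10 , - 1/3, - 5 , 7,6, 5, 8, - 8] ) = [- 10, - 8,  -  8,-6,-6, - 5,-3, - 1/3 , 5, 6, 7, 7, 8]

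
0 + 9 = 9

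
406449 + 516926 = 923375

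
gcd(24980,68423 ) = 1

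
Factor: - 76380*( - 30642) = 2^3* 3^2*5^1*19^1 * 67^1*5107^1 =2340435960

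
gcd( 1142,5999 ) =1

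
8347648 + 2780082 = 11127730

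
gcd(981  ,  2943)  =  981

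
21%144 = 21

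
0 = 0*527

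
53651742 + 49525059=103176801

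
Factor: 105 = 3^1*5^1 * 7^1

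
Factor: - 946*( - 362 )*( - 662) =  - 226703224 = - 2^3*11^1*43^1*181^1*331^1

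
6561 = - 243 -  - 6804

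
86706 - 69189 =17517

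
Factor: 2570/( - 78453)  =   - 2^1  *  3^ ( -2)*5^1 *23^(-1 )*257^1*379^( - 1) 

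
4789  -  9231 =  - 4442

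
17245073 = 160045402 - 142800329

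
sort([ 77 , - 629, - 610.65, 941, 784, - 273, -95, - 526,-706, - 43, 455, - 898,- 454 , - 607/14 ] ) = [ - 898,-706,-629, - 610.65, - 526,-454, - 273, - 95,  -  607/14, - 43, 77,455, 784,941]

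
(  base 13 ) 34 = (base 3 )1121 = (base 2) 101011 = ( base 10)43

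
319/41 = 7 + 32/41=7.78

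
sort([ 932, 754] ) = [754,932]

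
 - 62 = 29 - 91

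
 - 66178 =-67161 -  - 983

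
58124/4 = 14531 = 14531.00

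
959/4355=959/4355= 0.22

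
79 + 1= 80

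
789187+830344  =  1619531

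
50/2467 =50/2467 = 0.02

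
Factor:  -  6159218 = -2^1*13^1*236893^1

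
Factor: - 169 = -13^2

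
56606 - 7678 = 48928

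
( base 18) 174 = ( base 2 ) 111000110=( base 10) 454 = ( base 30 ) f4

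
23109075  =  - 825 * (-28011)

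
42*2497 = 104874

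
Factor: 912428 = 2^2*11^1*89^1*233^1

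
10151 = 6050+4101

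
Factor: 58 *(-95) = -2^1*5^1*19^1 * 29^1 = -  5510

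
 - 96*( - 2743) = 263328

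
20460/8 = 2557 + 1/2  =  2557.50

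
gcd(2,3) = 1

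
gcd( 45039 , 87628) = 1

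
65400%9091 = 1763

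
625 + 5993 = 6618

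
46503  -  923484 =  -876981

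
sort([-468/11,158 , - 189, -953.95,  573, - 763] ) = [ - 953.95 ,  -  763, - 189, - 468/11,158, 573 ]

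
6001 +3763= 9764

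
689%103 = 71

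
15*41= 615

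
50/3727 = 50/3727 = 0.01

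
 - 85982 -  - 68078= -17904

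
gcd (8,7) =1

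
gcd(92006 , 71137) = 1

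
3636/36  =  101= 101.00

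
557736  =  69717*8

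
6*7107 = 42642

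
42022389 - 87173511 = -45151122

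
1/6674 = 1/6674=0.00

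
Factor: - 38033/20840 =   -  2^( - 3 )*5^( - 1)*73^1 = -  73/40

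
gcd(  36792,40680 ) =72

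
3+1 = 4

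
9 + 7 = 16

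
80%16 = 0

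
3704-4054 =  - 350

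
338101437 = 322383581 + 15717856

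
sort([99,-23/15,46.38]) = [ - 23/15,46.38,99]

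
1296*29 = 37584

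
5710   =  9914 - 4204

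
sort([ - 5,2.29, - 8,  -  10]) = [ - 10, - 8,-5,2.29] 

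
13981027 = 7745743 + 6235284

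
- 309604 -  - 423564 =113960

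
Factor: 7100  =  2^2*5^2*71^1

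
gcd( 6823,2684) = 1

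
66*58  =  3828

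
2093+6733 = 8826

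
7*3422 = 23954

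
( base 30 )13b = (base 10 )1001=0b1111101001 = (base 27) 1a2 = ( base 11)830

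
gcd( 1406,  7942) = 38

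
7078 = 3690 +3388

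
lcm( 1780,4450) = 8900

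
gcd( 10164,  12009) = 3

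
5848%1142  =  138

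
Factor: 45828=2^2*3^2*19^1*67^1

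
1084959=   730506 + 354453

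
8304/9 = 922 + 2/3 = 922.67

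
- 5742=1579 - 7321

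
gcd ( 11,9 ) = 1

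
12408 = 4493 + 7915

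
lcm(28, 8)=56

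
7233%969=450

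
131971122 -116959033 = 15012089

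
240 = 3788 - 3548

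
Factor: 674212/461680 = 847/580 = 2^(-2)*5^( - 1 )*7^1* 11^2  *29^( - 1)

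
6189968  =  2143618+4046350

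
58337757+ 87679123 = 146016880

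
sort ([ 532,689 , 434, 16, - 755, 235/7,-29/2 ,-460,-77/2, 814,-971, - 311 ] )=[ - 971, - 755,-460 , - 311, - 77/2, - 29/2, 16,235/7, 434,532, 689,  814]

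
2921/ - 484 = -2921/484 = - 6.04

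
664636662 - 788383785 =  - 123747123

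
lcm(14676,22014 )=44028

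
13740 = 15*916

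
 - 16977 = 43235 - 60212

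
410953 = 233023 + 177930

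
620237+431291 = 1051528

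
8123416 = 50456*161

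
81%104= 81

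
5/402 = 5/402 =0.01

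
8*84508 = 676064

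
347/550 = 347/550 = 0.63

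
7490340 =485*15444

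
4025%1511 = 1003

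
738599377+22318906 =760918283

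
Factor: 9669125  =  5^3 *103^1*751^1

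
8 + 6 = 14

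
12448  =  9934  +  2514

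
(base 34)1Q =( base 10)60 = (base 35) 1p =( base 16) 3C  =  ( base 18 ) 36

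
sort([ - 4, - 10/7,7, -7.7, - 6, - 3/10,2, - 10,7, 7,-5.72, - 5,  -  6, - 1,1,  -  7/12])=[ - 10,  -  7.7, - 6, - 6, - 5.72, - 5,  -  4, - 10/7, - 1 , - 7/12, - 3/10,1,  2,7,7,7]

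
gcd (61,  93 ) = 1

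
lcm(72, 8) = 72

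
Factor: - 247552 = -2^8*967^1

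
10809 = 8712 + 2097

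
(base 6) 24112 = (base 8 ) 6654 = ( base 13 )1793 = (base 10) 3500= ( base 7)13130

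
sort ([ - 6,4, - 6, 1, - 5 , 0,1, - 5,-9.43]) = [ - 9.43, - 6, - 6, - 5 ,-5,  0,1,1, 4 ]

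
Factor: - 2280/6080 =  - 2^( - 3 )*3^1 =- 3/8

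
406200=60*6770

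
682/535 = 682/535 =1.27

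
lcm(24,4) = 24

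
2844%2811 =33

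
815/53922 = 815/53922  =  0.02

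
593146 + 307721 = 900867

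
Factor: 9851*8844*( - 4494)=  -  2^3*3^2*7^1 * 11^1*67^1*107^1*9851^1 = -  391527364536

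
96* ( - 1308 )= -125568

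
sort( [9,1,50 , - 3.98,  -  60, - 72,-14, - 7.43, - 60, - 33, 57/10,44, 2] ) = [ - 72, - 60,  -  60, - 33, - 14, - 7.43, - 3.98,1 , 2, 57/10, 9,44,50]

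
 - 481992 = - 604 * 798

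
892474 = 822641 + 69833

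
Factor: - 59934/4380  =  -9989/730  =  - 2^( - 1)*5^ ( -1) * 7^1*73^( - 1 )*1427^1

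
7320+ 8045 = 15365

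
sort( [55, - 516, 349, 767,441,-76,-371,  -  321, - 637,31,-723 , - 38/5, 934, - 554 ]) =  [ - 723, - 637,  -  554, - 516,-371, - 321,- 76,-38/5, 31,55, 349,441, 767, 934]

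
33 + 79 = 112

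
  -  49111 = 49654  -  98765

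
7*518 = 3626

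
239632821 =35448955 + 204183866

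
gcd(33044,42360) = 4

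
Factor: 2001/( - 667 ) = - 3 =-  3^1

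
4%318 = 4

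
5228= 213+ 5015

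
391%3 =1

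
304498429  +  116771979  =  421270408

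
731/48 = 15  +  11/48 = 15.23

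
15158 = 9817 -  - 5341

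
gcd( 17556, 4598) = 418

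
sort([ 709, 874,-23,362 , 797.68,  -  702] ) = [ - 702, - 23, 362, 709, 797.68, 874 ] 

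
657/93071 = 657/93071=0.01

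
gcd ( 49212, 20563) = 1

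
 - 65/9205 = -1 + 1828/1841=-  0.01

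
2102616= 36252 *58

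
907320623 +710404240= 1617724863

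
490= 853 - 363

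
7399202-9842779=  - 2443577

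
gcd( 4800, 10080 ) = 480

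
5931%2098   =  1735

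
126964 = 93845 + 33119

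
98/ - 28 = -7/2  =  - 3.50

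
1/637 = 1/637 = 0.00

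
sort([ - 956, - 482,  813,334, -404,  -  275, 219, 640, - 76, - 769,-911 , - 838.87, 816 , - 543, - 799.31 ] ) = [ - 956, - 911 , - 838.87, - 799.31, -769,  -  543 ,-482, - 404, - 275, - 76,  219, 334, 640, 813,816] 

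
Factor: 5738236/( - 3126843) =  - 2^2*3^( - 4 )*7^1*223^1*919^1*38603^( - 1)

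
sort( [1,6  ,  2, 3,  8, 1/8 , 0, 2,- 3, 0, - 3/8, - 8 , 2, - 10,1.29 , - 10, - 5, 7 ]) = [ - 10, -10 , -8, - 5,-3 , - 3/8,0,  0 , 1/8, 1, 1.29 , 2,2, 2,3,6,  7, 8]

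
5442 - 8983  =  -3541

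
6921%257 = 239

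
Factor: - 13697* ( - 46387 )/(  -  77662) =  - 635362739/77662 = -2^( - 1 )*11^1*13^( - 1)*29^(  -  1 )*103^( - 1 )*4217^1  *13697^1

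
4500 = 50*90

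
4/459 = 4/459= 0.01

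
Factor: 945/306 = 2^( - 1 ) * 3^1*5^1*7^1 * 17^(-1) = 105/34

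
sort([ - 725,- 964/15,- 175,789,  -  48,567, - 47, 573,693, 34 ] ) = [-725 ,  -  175,-964/15,  -  48, - 47,34,567,573 , 693,789] 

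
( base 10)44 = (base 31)1D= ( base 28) 1G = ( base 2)101100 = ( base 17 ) 2A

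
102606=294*349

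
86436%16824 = 2316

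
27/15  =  1 + 4/5  =  1.80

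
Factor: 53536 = 2^5 * 7^1*239^1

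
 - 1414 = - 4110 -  - 2696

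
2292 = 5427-3135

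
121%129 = 121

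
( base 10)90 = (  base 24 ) 3i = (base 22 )42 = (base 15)60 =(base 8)132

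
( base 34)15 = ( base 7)54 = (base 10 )39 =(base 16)27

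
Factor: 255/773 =3^1*5^1 *17^1 * 773^( - 1)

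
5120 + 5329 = 10449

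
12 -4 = 8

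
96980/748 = 24245/187 = 129.65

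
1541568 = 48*32116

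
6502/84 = 3251/42= 77.40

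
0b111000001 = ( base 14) 241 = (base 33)DK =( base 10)449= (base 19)14c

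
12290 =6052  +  6238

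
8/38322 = 4/19161 = 0.00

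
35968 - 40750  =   - 4782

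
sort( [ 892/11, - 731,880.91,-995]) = [- 995, - 731,892/11,880.91 ]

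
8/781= 8/781= 0.01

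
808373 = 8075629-7267256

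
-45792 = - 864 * 53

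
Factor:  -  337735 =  - 5^1*  67547^1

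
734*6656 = 4885504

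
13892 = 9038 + 4854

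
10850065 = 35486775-24636710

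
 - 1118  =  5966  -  7084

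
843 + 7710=8553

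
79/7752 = 79/7752 =0.01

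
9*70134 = 631206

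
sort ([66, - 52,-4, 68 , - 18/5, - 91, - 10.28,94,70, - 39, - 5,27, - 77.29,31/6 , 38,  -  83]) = [  -  91, - 83,-77.29, - 52, - 39, - 10.28,- 5 ,- 4 , - 18/5,31/6 , 27,38,  66 , 68,70,94 ] 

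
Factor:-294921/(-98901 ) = 3^(-1)*37^(-1)*331^1 = 331/111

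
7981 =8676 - 695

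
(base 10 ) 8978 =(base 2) 10001100010010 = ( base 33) 882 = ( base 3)110022112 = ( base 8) 21422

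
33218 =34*977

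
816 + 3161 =3977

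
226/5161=226/5161 = 0.04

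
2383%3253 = 2383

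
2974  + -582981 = - 580007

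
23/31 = 23/31 =0.74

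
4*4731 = 18924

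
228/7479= 76/2493 = 0.03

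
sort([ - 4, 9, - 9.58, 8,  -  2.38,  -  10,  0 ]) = [ - 10, - 9.58, - 4,-2.38,0, 8, 9 ] 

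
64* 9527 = 609728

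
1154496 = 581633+572863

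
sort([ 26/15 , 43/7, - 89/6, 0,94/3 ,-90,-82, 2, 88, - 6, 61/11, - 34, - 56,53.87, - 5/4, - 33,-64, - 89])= [ - 90, - 89, - 82, - 64, - 56, - 34,  -  33, - 89/6,-6, - 5/4, 0,26/15, 2, 61/11,43/7, 94/3, 53.87,  88 ]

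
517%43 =1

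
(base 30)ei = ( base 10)438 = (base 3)121020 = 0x1b6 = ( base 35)ci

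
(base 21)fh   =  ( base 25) D7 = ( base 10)332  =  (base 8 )514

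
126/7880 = 63/3940 = 0.02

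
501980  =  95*5284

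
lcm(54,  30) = 270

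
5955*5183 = 30864765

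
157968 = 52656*3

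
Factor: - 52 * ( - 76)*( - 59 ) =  - 233168 = - 2^4*13^1*19^1*59^1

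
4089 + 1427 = 5516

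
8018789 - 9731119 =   -  1712330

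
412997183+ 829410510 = 1242407693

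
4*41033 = 164132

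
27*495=13365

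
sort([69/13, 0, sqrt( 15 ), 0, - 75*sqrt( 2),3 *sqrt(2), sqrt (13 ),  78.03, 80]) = [  -  75*sqrt( 2),  0, 0,  sqrt (13),  sqrt(15),  3*sqrt(2),69/13,78.03,80 ]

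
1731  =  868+863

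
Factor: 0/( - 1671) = 0 = 0^1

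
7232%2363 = 143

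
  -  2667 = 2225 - 4892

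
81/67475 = 81/67475 = 0.00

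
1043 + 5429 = 6472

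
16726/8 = 2090 +3/4 =2090.75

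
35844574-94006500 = -58161926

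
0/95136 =0 = 0.00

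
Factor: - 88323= -3^1  *59^1*499^1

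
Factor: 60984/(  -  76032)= - 2^ ( - 5 )*3^( - 1)*7^1*11^1=- 77/96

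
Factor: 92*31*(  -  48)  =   - 136896= - 2^6*  3^1*23^1*31^1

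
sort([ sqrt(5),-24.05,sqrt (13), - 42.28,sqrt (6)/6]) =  [  -  42.28, - 24.05,sqrt( 6) /6,sqrt( 5 ), sqrt(13 )]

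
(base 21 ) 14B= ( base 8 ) 1030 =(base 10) 536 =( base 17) 1e9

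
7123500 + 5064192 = 12187692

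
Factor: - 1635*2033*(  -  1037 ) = 3^1*5^1*17^1*19^1*61^1*107^1*109^1 = 3446941335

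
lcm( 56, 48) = 336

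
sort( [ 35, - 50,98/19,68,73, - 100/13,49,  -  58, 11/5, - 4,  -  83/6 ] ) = [ - 58,  -  50, - 83/6, - 100/13,  -  4, 11/5,98/19, 35,49,  68 , 73]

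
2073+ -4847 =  - 2774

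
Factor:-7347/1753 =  - 3^1*31^1*79^1 * 1753^(-1)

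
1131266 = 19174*59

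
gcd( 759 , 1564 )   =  23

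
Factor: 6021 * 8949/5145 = 3^3 * 5^(-1)*7^(-3)*19^1*  157^1*223^1 = 17960643/1715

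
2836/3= 945 + 1/3 =945.33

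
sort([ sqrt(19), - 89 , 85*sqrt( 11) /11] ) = [ - 89,  sqrt( 19),85*sqrt( 11) /11 ]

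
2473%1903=570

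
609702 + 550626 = 1160328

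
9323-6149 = 3174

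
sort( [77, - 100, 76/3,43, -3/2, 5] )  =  [  -  100,-3/2,  5, 76/3,43,  77] 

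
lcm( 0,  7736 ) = 0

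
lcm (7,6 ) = 42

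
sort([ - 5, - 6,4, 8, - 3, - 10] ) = [ - 10, - 6, - 5, - 3,4,8]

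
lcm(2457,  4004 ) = 108108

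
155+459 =614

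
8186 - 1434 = 6752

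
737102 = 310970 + 426132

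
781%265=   251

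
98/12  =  49/6 = 8.17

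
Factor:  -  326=  -  2^1*163^1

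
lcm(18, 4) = 36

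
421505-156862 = 264643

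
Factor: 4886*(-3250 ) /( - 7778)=2^1*5^3*7^1 * 13^1 * 349^1*3889^( - 1 ) = 7939750/3889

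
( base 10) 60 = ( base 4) 330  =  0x3c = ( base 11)55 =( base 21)2i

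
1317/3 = 439 =439.00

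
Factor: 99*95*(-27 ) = -253935 = - 3^5 *5^1 *11^1*19^1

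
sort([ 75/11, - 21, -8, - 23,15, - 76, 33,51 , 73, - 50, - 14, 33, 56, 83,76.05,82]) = [ - 76,  -  50 , - 23, - 21, - 14, - 8 , 75/11,15,33,33, 51, 56, 73  ,  76.05, 82, 83]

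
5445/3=1815 = 1815.00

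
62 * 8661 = 536982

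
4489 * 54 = 242406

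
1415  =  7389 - 5974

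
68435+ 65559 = 133994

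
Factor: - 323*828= - 2^2 * 3^2*17^1 *19^1*23^1 = - 267444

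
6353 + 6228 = 12581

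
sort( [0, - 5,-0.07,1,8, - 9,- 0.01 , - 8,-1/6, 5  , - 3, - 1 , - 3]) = [ - 9 , - 8, - 5, - 3, - 3, - 1 , - 1/6 ,  -  0.07,-0.01,0, 1,5, 8]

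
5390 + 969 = 6359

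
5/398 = 5/398 = 0.01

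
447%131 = 54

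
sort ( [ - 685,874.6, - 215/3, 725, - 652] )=[ - 685, - 652, - 215/3,725, 874.6 ] 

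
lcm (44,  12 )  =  132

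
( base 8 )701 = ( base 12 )315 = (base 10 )449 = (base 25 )HO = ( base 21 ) 108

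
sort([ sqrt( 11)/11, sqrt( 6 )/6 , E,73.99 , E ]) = [ sqrt( 11) /11, sqrt(6)/6,E, E, 73.99 ] 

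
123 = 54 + 69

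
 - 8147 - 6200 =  - 14347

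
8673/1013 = 8 + 569/1013 = 8.56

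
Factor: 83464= 2^3*10433^1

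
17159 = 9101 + 8058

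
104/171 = 104/171 = 0.61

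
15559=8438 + 7121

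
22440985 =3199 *7015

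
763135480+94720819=857856299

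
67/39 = 1 + 28/39 = 1.72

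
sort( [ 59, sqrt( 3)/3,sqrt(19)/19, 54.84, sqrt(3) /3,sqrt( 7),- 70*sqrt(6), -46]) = [- 70*sqrt( 6 ),- 46,sqrt(19) /19, sqrt(3 ) /3,sqrt( 3) /3, sqrt(7), 54.84, 59]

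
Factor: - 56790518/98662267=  - 2^1*11^(  -  1 )*223^2*241^( - 1 )*571^1*37217^(  -  1)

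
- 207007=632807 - 839814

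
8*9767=78136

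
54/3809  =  54/3809 = 0.01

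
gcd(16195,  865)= 5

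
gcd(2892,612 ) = 12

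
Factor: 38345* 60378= 2315194410= 2^1*3^1 * 5^1 * 29^1 * 347^1*7669^1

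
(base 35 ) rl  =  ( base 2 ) 1111000110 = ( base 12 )686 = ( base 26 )1B4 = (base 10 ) 966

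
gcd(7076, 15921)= 1769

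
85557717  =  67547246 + 18010471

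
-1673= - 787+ - 886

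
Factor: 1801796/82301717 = 2^2*17^1*26497^1*82301717^(-1 ) 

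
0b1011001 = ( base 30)2t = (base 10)89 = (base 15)5E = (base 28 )35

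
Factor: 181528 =2^3*22691^1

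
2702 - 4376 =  - 1674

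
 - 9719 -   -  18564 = 8845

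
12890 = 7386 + 5504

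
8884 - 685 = 8199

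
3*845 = 2535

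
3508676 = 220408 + 3288268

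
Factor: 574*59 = 2^1 *7^1* 41^1 * 59^1 = 33866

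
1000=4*250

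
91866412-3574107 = 88292305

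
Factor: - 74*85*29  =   - 2^1*5^1*17^1*29^1*37^1=- 182410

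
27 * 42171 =1138617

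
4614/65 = 4614/65 = 70.98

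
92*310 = 28520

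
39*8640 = 336960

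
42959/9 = 4773 + 2/9 = 4773.22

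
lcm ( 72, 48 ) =144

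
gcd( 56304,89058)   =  6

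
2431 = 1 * 2431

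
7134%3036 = 1062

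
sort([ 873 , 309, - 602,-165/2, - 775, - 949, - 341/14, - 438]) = [ - 949, - 775,-602, - 438, - 165/2,-341/14,  309, 873]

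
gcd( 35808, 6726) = 6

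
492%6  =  0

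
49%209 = 49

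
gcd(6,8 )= 2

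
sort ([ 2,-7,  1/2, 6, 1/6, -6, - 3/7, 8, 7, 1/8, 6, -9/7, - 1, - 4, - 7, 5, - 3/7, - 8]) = [ - 8, - 7, - 7, - 6, - 4, - 9/7, - 1, - 3/7,-3/7, 1/8, 1/6,1/2 , 2,5, 6,6 , 7, 8]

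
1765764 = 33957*52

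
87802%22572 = 20086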